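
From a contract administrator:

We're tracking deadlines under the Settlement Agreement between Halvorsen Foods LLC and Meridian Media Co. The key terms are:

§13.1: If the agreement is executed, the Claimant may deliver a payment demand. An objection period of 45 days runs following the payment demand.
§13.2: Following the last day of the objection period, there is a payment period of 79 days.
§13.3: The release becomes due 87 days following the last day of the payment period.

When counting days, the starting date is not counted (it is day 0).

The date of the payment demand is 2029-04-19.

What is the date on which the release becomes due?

Adding 45 calendar days to 2029-04-19 gives 2029-06-03, which is the last day of the objection period.
The last day of the payment period: 79 calendar days after 2029-06-03 is 2029-08-21.
The date on which the release becomes due: 87 calendar days after 2029-08-21 is 2029-11-16.

2029-11-16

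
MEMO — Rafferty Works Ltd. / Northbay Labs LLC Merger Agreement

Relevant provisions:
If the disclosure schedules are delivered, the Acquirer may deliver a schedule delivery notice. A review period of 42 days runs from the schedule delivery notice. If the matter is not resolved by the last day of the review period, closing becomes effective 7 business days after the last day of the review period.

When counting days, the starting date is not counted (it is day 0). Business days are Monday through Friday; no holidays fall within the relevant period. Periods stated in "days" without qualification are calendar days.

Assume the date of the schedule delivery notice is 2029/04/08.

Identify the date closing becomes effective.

2029/05/29

Adding 42 calendar days to 2029/04/08 gives 2029/05/20, which is the last day of the review period.
The date closing becomes effective: counting 7 business days from Sunday, 2029/05/20 (May 21, May 22, May 23, May 24, May 25, May 28, May 29, skipping weekends) reaches Tuesday, 2029/05/29.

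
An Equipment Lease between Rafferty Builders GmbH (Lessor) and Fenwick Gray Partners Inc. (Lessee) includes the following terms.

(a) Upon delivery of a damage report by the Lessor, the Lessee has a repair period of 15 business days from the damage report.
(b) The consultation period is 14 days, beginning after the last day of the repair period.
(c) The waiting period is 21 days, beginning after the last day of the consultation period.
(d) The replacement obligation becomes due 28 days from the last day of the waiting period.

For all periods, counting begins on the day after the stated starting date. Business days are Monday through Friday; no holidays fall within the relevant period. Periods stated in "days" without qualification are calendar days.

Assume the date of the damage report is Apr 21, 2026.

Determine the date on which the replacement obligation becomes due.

The last day of the repair period: counting 15 business days from Tuesday, Apr 21, 2026 (Apr 22, Apr 23, Apr 24, Apr 27, …, May 8, May 11, May 12, skipping weekends) reaches Tuesday, May 12, 2026.
The last day of the consultation period: 14 calendar days after May 12, 2026 is May 26, 2026.
The last day of the waiting period: May 26, 2026 + 21 days = Jun 16, 2026.
The date on which the replacement obligation becomes due: Jun 16, 2026 + 28 days = Jul 14, 2026.

Jul 14, 2026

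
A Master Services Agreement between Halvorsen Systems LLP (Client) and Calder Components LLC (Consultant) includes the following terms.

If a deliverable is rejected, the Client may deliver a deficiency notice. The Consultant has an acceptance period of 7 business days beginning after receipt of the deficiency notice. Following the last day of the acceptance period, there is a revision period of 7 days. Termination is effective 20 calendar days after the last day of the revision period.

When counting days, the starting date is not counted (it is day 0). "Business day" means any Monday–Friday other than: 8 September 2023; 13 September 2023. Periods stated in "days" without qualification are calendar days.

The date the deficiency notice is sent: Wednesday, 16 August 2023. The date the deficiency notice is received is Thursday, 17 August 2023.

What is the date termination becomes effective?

24 September 2023

From Thursday, 17 August 2023, 7 business days (Aug 18, Aug 21, Aug 22, Aug 23, Aug 24, Aug 25, Aug 28, skipping weekends) brings us to Monday, 28 August 2023, which is the last day of the acceptance period.
The last day of the revision period: 7 calendar days after 28 August 2023 is 4 September 2023.
The date termination becomes effective: 20 calendar days after 4 September 2023 is 24 September 2023.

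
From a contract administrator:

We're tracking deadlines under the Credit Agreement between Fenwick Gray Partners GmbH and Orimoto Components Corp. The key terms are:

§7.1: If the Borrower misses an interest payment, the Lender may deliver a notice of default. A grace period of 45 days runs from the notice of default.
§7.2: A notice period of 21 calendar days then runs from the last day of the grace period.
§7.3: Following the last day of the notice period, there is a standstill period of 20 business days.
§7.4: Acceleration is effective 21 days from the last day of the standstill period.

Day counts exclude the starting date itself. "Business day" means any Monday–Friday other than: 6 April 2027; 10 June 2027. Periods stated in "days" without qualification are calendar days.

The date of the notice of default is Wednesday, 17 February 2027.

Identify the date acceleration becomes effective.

The last day of the grace period: 45 calendar days after 17 February 2027 is 3 April 2027.
The last day of the notice period: 3 April 2027 + 21 days = 24 April 2027.
The last day of the standstill period: 20 business days after Saturday, 24 April 2027, skipping weekends — Apr 26, Apr 27, Apr 28, Apr 29, …, May 19, May 20, May 21 — lands on Friday, 21 May 2027.
The date acceleration becomes effective: 21 May 2027 + 21 days = 11 June 2027.

11 June 2027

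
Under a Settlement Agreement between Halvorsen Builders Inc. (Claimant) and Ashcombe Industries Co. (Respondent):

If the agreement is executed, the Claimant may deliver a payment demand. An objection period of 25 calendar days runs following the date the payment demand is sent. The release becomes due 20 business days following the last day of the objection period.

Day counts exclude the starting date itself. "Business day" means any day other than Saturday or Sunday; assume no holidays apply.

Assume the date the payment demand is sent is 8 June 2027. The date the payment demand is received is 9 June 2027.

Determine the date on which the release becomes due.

The last day of the objection period: 8 June 2027 + 25 days = 3 July 2027.
The date on which the release becomes due: counting 20 business days from Saturday, 3 July 2027 (Jul 5, Jul 6, Jul 7, Jul 8, …, Jul 28, Jul 29, Jul 30, skipping weekends) reaches Friday, 30 July 2027.

30 July 2027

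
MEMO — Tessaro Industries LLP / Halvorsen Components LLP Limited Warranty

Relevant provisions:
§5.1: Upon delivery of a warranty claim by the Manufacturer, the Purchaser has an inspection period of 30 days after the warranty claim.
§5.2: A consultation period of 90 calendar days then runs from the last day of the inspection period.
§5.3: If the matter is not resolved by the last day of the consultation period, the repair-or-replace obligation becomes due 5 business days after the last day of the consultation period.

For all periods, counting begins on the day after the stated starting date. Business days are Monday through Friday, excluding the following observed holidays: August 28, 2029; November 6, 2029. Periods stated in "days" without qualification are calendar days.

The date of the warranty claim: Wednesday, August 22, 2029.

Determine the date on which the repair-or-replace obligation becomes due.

The last day of the inspection period: 30 calendar days after August 22, 2029 is September 21, 2029.
Adding 90 calendar days to September 21, 2029 gives December 20, 2029, which is the last day of the consultation period.
The date on which the repair-or-replace obligation becomes due: counting 5 business days from Thursday, December 20, 2029 (Dec 21, Dec 24, Dec 25, Dec 26, Dec 27, skipping weekends) reaches Thursday, December 27, 2029.

December 27, 2029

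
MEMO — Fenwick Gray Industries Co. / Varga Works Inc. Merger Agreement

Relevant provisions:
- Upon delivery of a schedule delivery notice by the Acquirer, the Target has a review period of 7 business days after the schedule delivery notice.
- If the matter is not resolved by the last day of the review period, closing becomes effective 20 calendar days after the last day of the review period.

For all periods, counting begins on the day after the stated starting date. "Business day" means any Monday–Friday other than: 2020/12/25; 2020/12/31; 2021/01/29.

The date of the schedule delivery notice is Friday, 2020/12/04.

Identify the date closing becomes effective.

2021/01/04

From Friday, 2020/12/04, 7 business days (Dec 7, Dec 8, Dec 9, Dec 10, Dec 11, Dec 14, Dec 15, skipping weekends) brings us to Tuesday, 2020/12/15, which is the last day of the review period.
The date closing becomes effective: 2020/12/15 + 20 days = 2021/01/04.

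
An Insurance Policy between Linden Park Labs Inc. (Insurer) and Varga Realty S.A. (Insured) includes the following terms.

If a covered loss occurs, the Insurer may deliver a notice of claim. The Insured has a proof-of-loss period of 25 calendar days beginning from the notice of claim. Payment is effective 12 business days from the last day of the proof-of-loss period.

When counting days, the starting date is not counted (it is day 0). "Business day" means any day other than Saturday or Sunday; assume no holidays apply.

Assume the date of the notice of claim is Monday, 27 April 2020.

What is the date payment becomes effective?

The last day of the proof-of-loss period: 25 calendar days after 27 April 2020 is 22 May 2020.
The date payment becomes effective: 12 business days after Friday, 22 May 2020, skipping weekends — May 25, May 26, May 27, May 28, …, Jun 5, Jun 8, Jun 9 — lands on Tuesday, 9 June 2020.

9 June 2020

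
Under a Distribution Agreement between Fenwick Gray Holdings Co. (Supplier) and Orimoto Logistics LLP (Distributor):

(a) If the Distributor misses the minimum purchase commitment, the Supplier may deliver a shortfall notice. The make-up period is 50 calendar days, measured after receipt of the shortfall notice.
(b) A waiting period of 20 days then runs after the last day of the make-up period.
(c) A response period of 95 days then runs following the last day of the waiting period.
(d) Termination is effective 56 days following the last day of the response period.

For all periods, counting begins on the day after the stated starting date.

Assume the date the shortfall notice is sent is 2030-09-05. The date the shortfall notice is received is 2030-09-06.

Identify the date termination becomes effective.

2031-04-15

The last day of the make-up period: 2030-09-06 + 50 days = 2030-10-26.
The last day of the waiting period: 20 calendar days after 2030-10-26 is 2030-11-15.
The last day of the response period: 95 calendar days after 2030-11-15 is 2031-02-18.
Adding 56 calendar days to 2031-02-18 gives 2031-04-15, which is the date termination becomes effective.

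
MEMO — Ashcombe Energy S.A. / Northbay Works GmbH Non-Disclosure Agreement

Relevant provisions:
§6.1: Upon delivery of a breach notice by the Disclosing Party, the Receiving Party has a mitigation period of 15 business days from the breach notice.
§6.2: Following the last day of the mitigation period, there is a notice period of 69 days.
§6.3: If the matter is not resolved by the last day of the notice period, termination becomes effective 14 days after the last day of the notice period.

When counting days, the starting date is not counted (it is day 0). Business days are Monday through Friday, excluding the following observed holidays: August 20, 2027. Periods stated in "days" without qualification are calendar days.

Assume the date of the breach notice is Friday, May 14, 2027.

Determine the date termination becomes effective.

The last day of the mitigation period: 15 business days after Friday, May 14, 2027, skipping weekends — May 17, May 18, May 19, May 20, …, Jun 2, Jun 3, Jun 4 — lands on Friday, June 4, 2027.
Adding 69 calendar days to June 4, 2027 gives August 12, 2027, which is the last day of the notice period.
The date termination becomes effective: August 12, 2027 + 14 days = August 26, 2027.

August 26, 2027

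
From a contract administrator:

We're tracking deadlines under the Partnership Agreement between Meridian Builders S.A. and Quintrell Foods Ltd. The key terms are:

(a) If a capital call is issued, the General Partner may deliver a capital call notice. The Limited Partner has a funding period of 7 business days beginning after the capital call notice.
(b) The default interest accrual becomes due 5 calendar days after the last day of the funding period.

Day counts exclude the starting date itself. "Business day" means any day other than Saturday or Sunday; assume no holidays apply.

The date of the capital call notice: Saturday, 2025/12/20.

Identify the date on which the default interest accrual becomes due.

2026/01/04

The last day of the funding period: counting 7 business days from Saturday, 2025/12/20 (Dec 22, Dec 23, Dec 24, Dec 25, Dec 26, Dec 29, Dec 30, skipping weekends) reaches Tuesday, 2025/12/30.
Adding 5 calendar days to 2025/12/30 gives 2026/01/04, which is the date on which the default interest accrual becomes due.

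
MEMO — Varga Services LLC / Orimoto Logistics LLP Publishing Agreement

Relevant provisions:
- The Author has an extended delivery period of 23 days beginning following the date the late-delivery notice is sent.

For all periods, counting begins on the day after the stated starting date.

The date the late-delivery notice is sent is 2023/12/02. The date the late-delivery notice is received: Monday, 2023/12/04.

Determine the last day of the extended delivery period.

2023/12/25

Adding 23 calendar days to 2023/12/02 gives 2023/12/25, which is the last day of the extended delivery period.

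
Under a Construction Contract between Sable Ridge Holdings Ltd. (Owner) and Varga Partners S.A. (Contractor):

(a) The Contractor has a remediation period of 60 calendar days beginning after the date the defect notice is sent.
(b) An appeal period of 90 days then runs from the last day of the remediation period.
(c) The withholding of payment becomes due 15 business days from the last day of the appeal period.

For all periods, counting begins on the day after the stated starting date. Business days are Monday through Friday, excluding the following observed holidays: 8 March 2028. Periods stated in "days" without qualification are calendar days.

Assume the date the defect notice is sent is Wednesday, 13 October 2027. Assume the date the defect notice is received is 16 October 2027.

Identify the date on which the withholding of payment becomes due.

31 March 2028

Adding 60 calendar days to 13 October 2027 gives 12 December 2027, which is the last day of the remediation period.
The last day of the appeal period: 12 December 2027 + 90 days = 11 March 2028.
The date on which the withholding of payment becomes due: 15 business days after Saturday, 11 March 2028, skipping weekends — Mar 13, Mar 14, Mar 15, Mar 16, …, Mar 29, Mar 30, Mar 31 — lands on Friday, 31 March 2028.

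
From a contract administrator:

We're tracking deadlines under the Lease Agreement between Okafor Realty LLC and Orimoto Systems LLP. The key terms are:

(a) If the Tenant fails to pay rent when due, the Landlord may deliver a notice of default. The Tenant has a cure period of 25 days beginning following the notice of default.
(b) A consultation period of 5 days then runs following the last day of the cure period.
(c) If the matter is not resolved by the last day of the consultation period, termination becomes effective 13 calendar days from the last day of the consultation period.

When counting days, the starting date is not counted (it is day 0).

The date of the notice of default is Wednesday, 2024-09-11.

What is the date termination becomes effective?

2024-10-24

Adding 25 calendar days to 2024-09-11 gives 2024-10-06, which is the last day of the cure period.
The last day of the consultation period: 5 calendar days after 2024-10-06 is 2024-10-11.
Adding 13 calendar days to 2024-10-11 gives 2024-10-24, which is the date termination becomes effective.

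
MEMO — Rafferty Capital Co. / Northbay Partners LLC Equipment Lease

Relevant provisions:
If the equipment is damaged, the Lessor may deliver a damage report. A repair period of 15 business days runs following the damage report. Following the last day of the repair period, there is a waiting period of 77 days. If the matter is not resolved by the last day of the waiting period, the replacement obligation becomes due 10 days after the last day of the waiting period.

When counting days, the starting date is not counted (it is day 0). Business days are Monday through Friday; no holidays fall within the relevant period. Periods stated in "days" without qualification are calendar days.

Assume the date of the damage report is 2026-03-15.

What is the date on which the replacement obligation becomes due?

2026-06-29

The last day of the repair period: 15 business days after Sunday, 2026-03-15, skipping weekends — Mar 16, Mar 17, Mar 18, Mar 19, …, Apr 1, Apr 2, Apr 3 — lands on Friday, 2026-04-03.
Adding 77 calendar days to 2026-04-03 gives 2026-06-19, which is the last day of the waiting period.
The date on which the replacement obligation becomes due: 2026-06-19 + 10 days = 2026-06-29.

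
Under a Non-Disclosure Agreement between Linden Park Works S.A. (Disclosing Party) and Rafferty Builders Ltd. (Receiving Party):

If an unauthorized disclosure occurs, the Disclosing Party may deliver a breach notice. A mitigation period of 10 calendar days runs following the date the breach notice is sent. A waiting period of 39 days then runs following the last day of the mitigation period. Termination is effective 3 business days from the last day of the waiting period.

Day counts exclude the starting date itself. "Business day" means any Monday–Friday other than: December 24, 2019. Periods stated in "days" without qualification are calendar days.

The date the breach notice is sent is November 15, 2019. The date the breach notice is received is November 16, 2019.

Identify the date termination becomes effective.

January 8, 2020

The last day of the mitigation period: November 15, 2019 + 10 days = November 25, 2019.
Adding 39 calendar days to November 25, 2019 gives January 3, 2020, which is the last day of the waiting period.
From Friday, January 3, 2020, 3 business days (Jan 6, Jan 7, Jan 8, skipping weekends) brings us to Wednesday, January 8, 2020, which is the date termination becomes effective.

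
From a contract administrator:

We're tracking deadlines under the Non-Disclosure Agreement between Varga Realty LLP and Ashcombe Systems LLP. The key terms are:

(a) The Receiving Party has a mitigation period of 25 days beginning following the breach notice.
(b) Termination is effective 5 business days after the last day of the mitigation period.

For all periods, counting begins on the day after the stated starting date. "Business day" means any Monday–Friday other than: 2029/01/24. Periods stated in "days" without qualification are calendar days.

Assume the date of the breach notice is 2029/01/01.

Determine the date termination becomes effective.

2029/02/02

The last day of the mitigation period: 25 calendar days after 2029/01/01 is 2029/01/26.
The date termination becomes effective: 5 business days after Friday, 2029/01/26, skipping weekends — Jan 29, Jan 30, Jan 31, Feb 1, Feb 2 — lands on Friday, 2029/02/02.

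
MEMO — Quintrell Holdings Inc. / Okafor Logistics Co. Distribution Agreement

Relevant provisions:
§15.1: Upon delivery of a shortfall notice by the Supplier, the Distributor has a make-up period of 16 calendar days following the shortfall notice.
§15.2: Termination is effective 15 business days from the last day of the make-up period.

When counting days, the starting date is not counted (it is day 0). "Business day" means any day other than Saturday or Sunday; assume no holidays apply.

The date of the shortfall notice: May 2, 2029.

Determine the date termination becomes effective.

The last day of the make-up period: May 2, 2029 + 16 days = May 18, 2029.
From Friday, May 18, 2029, 15 business days (May 21, May 22, May 23, May 24, …, Jun 6, Jun 7, Jun 8, skipping weekends) brings us to Friday, June 8, 2029, which is the date termination becomes effective.

June 8, 2029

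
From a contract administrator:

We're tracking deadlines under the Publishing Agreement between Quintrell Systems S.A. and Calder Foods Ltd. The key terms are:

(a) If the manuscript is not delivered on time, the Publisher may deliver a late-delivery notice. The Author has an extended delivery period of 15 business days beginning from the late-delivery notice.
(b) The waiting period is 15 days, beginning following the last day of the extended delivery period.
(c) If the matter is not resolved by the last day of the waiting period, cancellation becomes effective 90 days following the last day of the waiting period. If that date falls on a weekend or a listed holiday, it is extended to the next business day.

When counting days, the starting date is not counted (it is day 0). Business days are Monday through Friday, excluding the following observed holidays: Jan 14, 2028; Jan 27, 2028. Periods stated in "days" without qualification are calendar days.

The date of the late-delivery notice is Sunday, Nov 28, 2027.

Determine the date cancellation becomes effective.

Mar 31, 2028

The last day of the extended delivery period: 15 business days after Sunday, Nov 28, 2027, skipping weekends — Nov 29, Nov 30, Dec 1, Dec 2, …, Dec 15, Dec 16, Dec 17 — lands on Friday, Dec 17, 2027.
Adding 15 calendar days to Dec 17, 2027 gives Jan 1, 2028, which is the last day of the waiting period.
The date cancellation becomes effective: 90 calendar days after Jan 1, 2028 is Mar 31, 2028. Mar 31, 2028 is a Friday and is not a listed holiday, so no roll-forward applies.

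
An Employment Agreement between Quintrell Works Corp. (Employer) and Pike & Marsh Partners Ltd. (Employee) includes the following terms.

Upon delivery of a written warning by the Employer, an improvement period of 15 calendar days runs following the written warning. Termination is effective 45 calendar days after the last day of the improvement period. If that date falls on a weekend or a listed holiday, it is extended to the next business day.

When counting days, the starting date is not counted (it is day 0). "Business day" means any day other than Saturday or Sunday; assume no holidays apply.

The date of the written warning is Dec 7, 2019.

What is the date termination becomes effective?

The last day of the improvement period: Dec 7, 2019 + 15 days = Dec 22, 2019.
Adding 45 calendar days to Dec 22, 2019 gives Feb 5, 2020, which is the date termination becomes effective. Feb 5, 2020 is a Wednesday, so no roll-forward applies.

Feb 5, 2020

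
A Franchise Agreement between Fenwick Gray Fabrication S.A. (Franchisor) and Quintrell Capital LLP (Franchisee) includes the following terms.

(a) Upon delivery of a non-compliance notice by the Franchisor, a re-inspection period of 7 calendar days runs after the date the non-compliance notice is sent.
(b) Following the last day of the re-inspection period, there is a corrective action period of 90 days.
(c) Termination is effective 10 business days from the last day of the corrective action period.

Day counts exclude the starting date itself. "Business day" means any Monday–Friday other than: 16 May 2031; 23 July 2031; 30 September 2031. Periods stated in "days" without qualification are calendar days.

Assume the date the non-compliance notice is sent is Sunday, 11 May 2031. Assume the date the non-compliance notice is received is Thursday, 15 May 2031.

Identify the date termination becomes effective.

29 August 2031

The last day of the re-inspection period: 7 calendar days after 11 May 2031 is 18 May 2031.
Adding 90 calendar days to 18 May 2031 gives 16 August 2031, which is the last day of the corrective action period.
From Saturday, 16 August 2031, 10 business days (Aug 18, Aug 19, Aug 20, Aug 21, Aug 22, Aug 25, Aug 26, Aug 27, Aug 28, Aug 29, skipping weekends) brings us to Friday, 29 August 2031, which is the date termination becomes effective.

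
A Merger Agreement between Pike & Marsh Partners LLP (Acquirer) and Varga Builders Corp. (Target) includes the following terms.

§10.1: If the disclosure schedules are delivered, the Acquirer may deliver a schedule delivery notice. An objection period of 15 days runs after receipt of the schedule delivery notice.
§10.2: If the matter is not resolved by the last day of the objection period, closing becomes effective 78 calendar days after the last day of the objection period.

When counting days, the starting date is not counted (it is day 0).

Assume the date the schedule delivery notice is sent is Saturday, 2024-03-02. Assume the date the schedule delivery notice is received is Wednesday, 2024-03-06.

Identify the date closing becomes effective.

2024-06-07

Adding 15 calendar days to 2024-03-06 gives 2024-03-21, which is the last day of the objection period.
The date closing becomes effective: 78 calendar days after 2024-03-21 is 2024-06-07.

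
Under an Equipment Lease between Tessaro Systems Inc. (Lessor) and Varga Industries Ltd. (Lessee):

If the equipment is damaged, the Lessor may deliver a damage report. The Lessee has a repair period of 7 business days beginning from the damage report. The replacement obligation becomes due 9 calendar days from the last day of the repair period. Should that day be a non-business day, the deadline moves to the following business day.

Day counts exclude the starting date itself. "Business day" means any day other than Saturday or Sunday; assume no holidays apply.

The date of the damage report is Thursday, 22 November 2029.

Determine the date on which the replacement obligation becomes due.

The last day of the repair period: 7 business days after Thursday, 22 November 2029, skipping weekends — Nov 23, Nov 26, Nov 27, Nov 28, Nov 29, Nov 30, Dec 3 — lands on Monday, 3 December 2029.
The date on which the replacement obligation becomes due: 3 December 2029 + 9 days = 12 December 2029. 12 December 2029 is a Wednesday, so no roll-forward applies.

12 December 2029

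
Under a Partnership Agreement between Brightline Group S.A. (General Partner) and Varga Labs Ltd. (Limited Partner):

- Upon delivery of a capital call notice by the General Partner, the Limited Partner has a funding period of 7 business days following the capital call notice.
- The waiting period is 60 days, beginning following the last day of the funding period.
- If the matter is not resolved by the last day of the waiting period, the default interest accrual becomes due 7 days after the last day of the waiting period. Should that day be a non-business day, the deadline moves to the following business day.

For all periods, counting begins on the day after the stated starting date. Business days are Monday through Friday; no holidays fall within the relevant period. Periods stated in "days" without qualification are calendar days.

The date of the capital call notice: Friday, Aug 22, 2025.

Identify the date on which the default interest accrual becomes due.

From Friday, Aug 22, 2025, 7 business days (Aug 25, Aug 26, Aug 27, Aug 28, Aug 29, Sep 1, Sep 2, skipping weekends) brings us to Tuesday, Sep 2, 2025, which is the last day of the funding period.
The last day of the waiting period: 60 calendar days after Sep 2, 2025 is Nov 1, 2025.
The date on which the default interest accrual becomes due: Nov 1, 2025 + 7 days = Nov 8, 2025. That falls on a Saturday, so it rolls to the next business day, Monday, Nov 10, 2025.

Nov 10, 2025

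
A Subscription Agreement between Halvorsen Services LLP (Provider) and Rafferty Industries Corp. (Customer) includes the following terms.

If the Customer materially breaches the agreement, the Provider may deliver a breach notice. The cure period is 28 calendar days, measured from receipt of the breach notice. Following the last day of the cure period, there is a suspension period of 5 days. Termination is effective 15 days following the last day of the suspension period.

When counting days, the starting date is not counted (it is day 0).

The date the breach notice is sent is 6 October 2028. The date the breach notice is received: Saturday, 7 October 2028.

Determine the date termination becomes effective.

24 November 2028

Adding 28 calendar days to 7 October 2028 gives 4 November 2028, which is the last day of the cure period.
The last day of the suspension period: 4 November 2028 + 5 days = 9 November 2028.
Adding 15 calendar days to 9 November 2028 gives 24 November 2028, which is the date termination becomes effective.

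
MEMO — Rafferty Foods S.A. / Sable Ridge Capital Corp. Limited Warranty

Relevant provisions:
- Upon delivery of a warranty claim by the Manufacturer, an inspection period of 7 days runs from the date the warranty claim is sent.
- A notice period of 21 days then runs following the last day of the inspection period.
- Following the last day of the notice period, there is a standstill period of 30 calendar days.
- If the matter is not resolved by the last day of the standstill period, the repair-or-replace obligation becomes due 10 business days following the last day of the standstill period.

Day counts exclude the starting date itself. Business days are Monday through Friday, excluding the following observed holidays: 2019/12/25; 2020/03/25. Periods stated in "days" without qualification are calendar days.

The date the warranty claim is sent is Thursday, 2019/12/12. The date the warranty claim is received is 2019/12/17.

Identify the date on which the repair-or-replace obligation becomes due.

The last day of the inspection period: 2019/12/12 + 7 days = 2019/12/19.
The last day of the notice period: 21 calendar days after 2019/12/19 is 2020/01/09.
The last day of the standstill period: 2020/01/09 + 30 days = 2020/02/08.
The date on which the repair-or-replace obligation becomes due: 10 business days after Saturday, 2020/02/08, skipping weekends — Feb 10, Feb 11, Feb 12, Feb 13, Feb 14, Feb 17, Feb 18, Feb 19, Feb 20, Feb 21 — lands on Friday, 2020/02/21.

2020/02/21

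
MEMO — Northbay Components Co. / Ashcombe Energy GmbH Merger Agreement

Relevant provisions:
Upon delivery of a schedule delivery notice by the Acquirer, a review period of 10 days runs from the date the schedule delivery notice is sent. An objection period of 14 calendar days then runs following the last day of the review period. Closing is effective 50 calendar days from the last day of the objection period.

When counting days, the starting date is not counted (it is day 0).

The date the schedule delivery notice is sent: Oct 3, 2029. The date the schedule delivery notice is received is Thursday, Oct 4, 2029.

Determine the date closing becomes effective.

Dec 16, 2029

The last day of the review period: 10 calendar days after Oct 3, 2029 is Oct 13, 2029.
The last day of the objection period: Oct 13, 2029 + 14 days = Oct 27, 2029.
Adding 50 calendar days to Oct 27, 2029 gives Dec 16, 2029, which is the date closing becomes effective.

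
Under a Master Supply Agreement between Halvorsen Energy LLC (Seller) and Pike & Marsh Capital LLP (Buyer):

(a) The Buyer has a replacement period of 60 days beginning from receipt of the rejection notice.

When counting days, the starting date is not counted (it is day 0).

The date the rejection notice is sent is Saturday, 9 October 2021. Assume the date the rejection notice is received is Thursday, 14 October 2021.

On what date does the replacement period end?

13 December 2021

Adding 60 calendar days to 14 October 2021 gives 13 December 2021, which is the last day of the replacement period.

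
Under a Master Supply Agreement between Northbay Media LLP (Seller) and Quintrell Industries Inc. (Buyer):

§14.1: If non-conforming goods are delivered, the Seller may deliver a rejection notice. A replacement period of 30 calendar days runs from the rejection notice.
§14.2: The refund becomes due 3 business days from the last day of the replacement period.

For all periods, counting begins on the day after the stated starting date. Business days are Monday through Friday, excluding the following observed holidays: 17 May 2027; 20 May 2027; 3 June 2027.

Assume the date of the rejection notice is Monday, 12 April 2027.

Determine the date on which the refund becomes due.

The last day of the replacement period: 12 April 2027 + 30 days = 12 May 2027.
The date on which the refund becomes due: 3 business days after Wednesday, 12 May 2027, skipping weekends and the listed holiday on May 17 — May 13, May 14, May 18 — lands on Tuesday, 18 May 2027.

18 May 2027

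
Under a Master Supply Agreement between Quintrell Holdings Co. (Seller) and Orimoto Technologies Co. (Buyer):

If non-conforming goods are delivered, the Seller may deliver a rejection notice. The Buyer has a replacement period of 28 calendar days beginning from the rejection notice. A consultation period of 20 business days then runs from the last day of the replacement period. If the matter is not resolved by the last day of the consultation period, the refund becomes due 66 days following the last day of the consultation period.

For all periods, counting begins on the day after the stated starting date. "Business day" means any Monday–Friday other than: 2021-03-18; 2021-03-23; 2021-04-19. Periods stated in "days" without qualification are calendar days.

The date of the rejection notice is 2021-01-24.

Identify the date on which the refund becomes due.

2021-05-27

Adding 28 calendar days to 2021-01-24 gives 2021-02-21, which is the last day of the replacement period.
The last day of the consultation period: 20 business days after Sunday, 2021-02-21, skipping weekends and the listed holiday on Mar 18 — Feb 22, Feb 23, Feb 24, Feb 25, …, Mar 17, Mar 19, Mar 22 — lands on Monday, 2021-03-22.
The date on which the refund becomes due: 66 calendar days after 2021-03-22 is 2021-05-27.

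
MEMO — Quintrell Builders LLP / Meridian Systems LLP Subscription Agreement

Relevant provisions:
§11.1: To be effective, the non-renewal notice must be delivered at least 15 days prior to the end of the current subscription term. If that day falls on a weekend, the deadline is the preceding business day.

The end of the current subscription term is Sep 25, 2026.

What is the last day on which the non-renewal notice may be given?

Sep 10, 2026

Sep 25, 2026 minus 15 days is Sep 10, 2026. That is a Thursday, so no adjustment is needed.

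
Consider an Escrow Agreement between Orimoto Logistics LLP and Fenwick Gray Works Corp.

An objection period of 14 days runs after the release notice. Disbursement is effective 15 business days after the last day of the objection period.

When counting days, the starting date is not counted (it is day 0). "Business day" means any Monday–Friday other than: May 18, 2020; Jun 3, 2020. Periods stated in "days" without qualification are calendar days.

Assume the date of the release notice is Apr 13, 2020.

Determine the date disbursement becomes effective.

May 19, 2020

Adding 14 calendar days to Apr 13, 2020 gives Apr 27, 2020, which is the last day of the objection period.
From Monday, Apr 27, 2020, 15 business days (Apr 28, Apr 29, Apr 30, May 1, …, May 14, May 15, May 19, skipping weekends and the listed holiday on May 18) brings us to Tuesday, May 19, 2020, which is the date disbursement becomes effective.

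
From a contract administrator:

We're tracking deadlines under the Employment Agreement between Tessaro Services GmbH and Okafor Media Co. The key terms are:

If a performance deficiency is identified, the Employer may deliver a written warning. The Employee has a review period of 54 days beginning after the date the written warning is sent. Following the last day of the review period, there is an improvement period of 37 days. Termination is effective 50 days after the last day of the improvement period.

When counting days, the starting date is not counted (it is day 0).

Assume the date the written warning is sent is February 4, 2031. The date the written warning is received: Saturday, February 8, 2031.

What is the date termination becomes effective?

June 25, 2031

The last day of the review period: February 4, 2031 + 54 days = March 30, 2031.
The last day of the improvement period: March 30, 2031 + 37 days = May 6, 2031.
The date termination becomes effective: May 6, 2031 + 50 days = June 25, 2031.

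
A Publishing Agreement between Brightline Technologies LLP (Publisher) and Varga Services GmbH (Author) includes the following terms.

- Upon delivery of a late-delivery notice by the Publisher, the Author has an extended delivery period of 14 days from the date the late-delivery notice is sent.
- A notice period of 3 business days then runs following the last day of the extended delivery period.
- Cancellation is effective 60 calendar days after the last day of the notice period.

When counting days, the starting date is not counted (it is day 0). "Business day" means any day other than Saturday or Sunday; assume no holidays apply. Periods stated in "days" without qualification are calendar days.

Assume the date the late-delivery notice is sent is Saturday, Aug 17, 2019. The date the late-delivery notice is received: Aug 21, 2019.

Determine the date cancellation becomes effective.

Nov 3, 2019

Adding 14 calendar days to Aug 17, 2019 gives Aug 31, 2019, which is the last day of the extended delivery period.
The last day of the notice period: 3 business days after Saturday, Aug 31, 2019, skipping weekends — Sep 2, Sep 3, Sep 4 — lands on Wednesday, Sep 4, 2019.
Adding 60 calendar days to Sep 4, 2019 gives Nov 3, 2019, which is the date cancellation becomes effective.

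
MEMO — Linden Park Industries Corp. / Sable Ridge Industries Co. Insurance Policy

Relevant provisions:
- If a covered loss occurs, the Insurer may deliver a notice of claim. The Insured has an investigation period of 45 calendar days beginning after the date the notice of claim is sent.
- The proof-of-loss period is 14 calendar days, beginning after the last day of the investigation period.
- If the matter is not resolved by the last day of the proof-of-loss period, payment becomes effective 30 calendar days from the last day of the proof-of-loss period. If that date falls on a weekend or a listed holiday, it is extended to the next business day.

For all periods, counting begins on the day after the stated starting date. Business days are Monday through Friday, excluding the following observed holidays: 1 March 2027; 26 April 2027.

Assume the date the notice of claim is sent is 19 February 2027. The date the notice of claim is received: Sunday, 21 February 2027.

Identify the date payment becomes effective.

19 May 2027

The last day of the investigation period: 45 calendar days after 19 February 2027 is 5 April 2027.
Adding 14 calendar days to 5 April 2027 gives 19 April 2027, which is the last day of the proof-of-loss period.
The date payment becomes effective: 30 calendar days after 19 April 2027 is 19 May 2027. 19 May 2027 is a Wednesday and is not a listed holiday, so no roll-forward applies.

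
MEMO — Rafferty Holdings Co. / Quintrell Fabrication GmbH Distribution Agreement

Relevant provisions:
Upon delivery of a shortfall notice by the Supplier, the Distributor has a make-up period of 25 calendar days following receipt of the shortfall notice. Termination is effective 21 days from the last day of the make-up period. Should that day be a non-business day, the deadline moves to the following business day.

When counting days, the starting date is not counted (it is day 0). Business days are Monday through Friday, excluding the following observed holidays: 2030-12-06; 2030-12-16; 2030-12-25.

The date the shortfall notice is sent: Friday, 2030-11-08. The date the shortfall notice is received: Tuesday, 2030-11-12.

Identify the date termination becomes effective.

The last day of the make-up period: 2030-11-12 + 25 days = 2030-12-07.
Adding 21 calendar days to 2030-12-07 gives 2030-12-28, which is the date termination becomes effective. That falls on a Saturday, so it rolls to the next business day, Monday, 2030-12-30.

2030-12-30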